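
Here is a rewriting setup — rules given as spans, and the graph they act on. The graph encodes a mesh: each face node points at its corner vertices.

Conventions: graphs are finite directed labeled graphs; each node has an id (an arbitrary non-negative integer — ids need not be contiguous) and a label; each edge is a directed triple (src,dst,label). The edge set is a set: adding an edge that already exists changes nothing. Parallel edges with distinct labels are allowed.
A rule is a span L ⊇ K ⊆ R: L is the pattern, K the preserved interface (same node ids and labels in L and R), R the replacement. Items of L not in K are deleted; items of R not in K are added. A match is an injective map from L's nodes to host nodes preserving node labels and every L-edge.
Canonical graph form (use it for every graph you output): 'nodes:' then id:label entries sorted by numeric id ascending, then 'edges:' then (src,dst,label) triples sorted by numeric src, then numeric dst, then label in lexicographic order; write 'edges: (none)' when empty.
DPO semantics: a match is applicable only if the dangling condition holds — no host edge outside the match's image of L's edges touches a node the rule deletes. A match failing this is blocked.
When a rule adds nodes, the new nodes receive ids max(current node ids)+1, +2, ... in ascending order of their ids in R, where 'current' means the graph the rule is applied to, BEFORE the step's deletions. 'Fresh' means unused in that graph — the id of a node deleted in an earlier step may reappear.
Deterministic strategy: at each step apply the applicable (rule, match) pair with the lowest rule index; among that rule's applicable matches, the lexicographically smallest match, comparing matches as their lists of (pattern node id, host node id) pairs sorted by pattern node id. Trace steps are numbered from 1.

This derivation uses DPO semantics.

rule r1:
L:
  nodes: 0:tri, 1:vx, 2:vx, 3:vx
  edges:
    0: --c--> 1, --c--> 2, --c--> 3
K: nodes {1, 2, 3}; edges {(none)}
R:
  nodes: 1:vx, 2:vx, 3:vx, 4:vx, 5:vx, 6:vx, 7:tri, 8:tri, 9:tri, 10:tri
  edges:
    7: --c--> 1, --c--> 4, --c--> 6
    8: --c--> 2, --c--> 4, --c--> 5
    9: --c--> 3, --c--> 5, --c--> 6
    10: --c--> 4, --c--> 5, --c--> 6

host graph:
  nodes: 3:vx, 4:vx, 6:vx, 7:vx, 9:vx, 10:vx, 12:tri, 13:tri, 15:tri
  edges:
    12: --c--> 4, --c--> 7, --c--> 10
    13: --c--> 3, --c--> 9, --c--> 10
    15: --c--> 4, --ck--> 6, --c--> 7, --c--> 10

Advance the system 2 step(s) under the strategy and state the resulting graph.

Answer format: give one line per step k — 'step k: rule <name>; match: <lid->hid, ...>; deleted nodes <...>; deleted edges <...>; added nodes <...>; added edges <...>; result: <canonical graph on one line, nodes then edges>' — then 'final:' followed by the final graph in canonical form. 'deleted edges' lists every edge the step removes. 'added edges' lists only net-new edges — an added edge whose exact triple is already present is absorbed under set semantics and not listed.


step 1: rule r1; match: 0->12, 1->4, 2->7, 3->10; deleted nodes 12; deleted edges (12,4,c); (12,7,c); (12,10,c); added nodes 16, 17, 18, 19, 20, 21, 22; added edges (19,4,c); (19,16,c); (19,18,c); (20,7,c); (20,16,c); (20,17,c); (21,10,c); (21,17,c); (21,18,c); (22,16,c); (22,17,c); (22,18,c); result: nodes: 3:vx, 4:vx, 6:vx, 7:vx, 9:vx, 10:vx, 13:tri, 15:tri, 16:vx, 17:vx, 18:vx, 19:tri, 20:tri, 21:tri, 22:tri edges: (13,3,c); (13,9,c); (13,10,c); (15,4,c); (15,6,ck); (15,7,c); (15,10,c); (19,4,c); (19,16,c); (19,18,c); (20,7,c); (20,16,c); (20,17,c); (21,10,c); (21,17,c); (21,18,c); (22,16,c); (22,17,c); (22,18,c)
step 2: rule r1; match: 0->13, 1->3, 2->9, 3->10; deleted nodes 13; deleted edges (13,3,c); (13,9,c); (13,10,c); added nodes 23, 24, 25, 26, 27, 28, 29; added edges (26,3,c); (26,23,c); (26,25,c); (27,9,c); (27,23,c); (27,24,c); (28,10,c); (28,24,c); (28,25,c); (29,23,c); (29,24,c); (29,25,c); result: nodes: 3:vx, 4:vx, 6:vx, 7:vx, 9:vx, 10:vx, 15:tri, 16:vx, 17:vx, 18:vx, 19:tri, 20:tri, 21:tri, 22:tri, 23:vx, 24:vx, 25:vx, 26:tri, 27:tri, 28:tri, 29:tri edges: (15,4,c); (15,6,ck); (15,7,c); (15,10,c); (19,4,c); (19,16,c); (19,18,c); (20,7,c); (20,16,c); (20,17,c); (21,10,c); (21,17,c); (21,18,c); (22,16,c); (22,17,c); (22,18,c); (26,3,c); (26,23,c); (26,25,c); (27,9,c); (27,23,c); (27,24,c); (28,10,c); (28,24,c); (28,25,c); (29,23,c); (29,24,c); (29,25,c)
final:
nodes: 3:vx, 4:vx, 6:vx, 7:vx, 9:vx, 10:vx, 15:tri, 16:vx, 17:vx, 18:vx, 19:tri, 20:tri, 21:tri, 22:tri, 23:vx, 24:vx, 25:vx, 26:tri, 27:tri, 28:tri, 29:tri
edges: (15,4,c); (15,6,ck); (15,7,c); (15,10,c); (19,4,c); (19,16,c); (19,18,c); (20,7,c); (20,16,c); (20,17,c); (21,10,c); (21,17,c); (21,18,c); (22,16,c); (22,17,c); (22,18,c); (26,3,c); (26,23,c); (26,25,c); (27,9,c); (27,23,c); (27,24,c); (28,10,c); (28,24,c); (28,25,c); (29,23,c); (29,24,c); (29,25,c)


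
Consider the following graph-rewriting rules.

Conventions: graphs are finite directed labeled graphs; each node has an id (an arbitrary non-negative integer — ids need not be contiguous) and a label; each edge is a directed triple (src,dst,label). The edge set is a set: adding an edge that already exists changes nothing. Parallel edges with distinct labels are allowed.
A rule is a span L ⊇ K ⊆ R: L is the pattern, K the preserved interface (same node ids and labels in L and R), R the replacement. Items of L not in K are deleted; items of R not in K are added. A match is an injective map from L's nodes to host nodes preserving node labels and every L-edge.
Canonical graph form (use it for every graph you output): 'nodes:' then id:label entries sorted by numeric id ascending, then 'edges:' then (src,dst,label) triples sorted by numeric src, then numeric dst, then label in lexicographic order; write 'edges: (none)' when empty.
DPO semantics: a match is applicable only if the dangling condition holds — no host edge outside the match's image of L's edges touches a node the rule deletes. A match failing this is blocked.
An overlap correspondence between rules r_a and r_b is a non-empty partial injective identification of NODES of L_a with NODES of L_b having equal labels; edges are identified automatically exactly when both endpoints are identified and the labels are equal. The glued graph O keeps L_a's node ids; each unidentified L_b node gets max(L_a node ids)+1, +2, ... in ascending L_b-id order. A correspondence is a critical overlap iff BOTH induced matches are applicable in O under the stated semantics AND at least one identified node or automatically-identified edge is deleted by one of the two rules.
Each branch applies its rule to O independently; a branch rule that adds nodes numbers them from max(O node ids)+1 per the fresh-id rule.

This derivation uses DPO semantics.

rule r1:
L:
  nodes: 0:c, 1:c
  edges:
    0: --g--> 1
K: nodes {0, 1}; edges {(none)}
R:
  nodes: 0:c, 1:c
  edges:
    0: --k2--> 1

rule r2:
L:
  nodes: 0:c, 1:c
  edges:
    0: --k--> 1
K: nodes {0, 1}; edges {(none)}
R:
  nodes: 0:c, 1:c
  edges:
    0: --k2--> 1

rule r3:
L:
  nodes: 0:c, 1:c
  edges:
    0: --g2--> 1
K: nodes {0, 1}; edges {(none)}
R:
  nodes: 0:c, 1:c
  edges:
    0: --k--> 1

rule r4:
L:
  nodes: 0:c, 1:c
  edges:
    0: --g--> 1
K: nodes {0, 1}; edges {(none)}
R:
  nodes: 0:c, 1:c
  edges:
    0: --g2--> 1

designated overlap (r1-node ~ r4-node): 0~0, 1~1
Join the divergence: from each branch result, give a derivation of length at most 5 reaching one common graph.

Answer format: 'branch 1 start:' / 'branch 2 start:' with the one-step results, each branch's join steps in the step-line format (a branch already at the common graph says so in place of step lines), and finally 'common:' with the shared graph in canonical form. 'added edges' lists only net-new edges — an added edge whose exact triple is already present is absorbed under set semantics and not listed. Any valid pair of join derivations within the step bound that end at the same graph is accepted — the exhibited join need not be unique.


branch 1 start:
nodes: 0:c, 1:c
edges: (0,1,k2)
branch 2 start:
nodes: 0:c, 1:c
edges: (0,1,g2)
branch 1: already at the common graph (0 steps)
branch 2 step 1: rule r3; match: 0->0, 1->1; deleted nodes (none); deleted edges (0,1,g2); added nodes (none); added edges (0,1,k); result: nodes: 0:c, 1:c edges: (0,1,k)
branch 2 step 2: rule r2; match: 0->0, 1->1; deleted nodes (none); deleted edges (0,1,k); added nodes (none); added edges (0,1,k2); result: nodes: 0:c, 1:c edges: (0,1,k2)
common:
nodes: 0:c, 1:c
edges: (0,1,k2)


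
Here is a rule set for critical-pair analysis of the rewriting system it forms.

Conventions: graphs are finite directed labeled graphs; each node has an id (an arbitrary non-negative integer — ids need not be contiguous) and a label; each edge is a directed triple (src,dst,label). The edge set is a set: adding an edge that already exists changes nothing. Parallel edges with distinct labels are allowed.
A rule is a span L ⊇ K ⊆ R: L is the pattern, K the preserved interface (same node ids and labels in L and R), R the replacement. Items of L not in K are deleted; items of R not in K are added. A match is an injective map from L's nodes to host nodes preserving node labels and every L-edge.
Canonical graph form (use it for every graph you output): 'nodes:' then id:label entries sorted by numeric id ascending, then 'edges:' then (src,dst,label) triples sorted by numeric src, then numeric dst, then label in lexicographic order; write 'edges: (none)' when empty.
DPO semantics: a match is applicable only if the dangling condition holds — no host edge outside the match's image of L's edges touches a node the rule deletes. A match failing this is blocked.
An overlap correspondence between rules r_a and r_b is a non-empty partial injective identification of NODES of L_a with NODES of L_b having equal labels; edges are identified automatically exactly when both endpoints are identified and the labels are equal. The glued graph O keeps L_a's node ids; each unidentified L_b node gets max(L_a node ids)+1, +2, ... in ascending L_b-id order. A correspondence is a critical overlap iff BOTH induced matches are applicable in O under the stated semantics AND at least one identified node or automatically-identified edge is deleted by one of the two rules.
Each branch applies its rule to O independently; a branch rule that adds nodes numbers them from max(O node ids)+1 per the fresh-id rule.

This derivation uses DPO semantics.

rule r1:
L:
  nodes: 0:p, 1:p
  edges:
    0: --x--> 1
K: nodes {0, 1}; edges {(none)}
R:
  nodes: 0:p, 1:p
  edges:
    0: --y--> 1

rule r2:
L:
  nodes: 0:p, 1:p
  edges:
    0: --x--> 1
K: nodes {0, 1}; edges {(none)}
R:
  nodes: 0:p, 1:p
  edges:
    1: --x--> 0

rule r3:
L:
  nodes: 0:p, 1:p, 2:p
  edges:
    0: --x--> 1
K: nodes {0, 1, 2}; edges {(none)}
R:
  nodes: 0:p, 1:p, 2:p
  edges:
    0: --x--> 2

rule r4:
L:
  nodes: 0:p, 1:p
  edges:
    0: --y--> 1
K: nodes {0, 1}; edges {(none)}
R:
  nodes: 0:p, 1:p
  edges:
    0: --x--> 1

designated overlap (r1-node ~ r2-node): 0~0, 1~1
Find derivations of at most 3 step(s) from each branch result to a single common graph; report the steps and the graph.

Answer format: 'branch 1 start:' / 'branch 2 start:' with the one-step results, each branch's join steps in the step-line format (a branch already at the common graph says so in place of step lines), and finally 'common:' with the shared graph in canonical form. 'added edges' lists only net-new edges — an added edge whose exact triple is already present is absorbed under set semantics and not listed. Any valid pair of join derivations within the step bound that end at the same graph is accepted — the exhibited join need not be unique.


branch 1 start:
nodes: 0:p, 1:p
edges: (0,1,y)
branch 2 start:
nodes: 0:p, 1:p
edges: (1,0,x)
branch 1 step 1: rule r4; match: 0->0, 1->1; deleted nodes (none); deleted edges (0,1,y); added nodes (none); added edges (0,1,x); result: nodes: 0:p, 1:p edges: (0,1,x)
branch 2 step 1: rule r2; match: 0->1, 1->0; deleted nodes (none); deleted edges (1,0,x); added nodes (none); added edges (0,1,x); result: nodes: 0:p, 1:p edges: (0,1,x)
common:
nodes: 0:p, 1:p
edges: (0,1,x)


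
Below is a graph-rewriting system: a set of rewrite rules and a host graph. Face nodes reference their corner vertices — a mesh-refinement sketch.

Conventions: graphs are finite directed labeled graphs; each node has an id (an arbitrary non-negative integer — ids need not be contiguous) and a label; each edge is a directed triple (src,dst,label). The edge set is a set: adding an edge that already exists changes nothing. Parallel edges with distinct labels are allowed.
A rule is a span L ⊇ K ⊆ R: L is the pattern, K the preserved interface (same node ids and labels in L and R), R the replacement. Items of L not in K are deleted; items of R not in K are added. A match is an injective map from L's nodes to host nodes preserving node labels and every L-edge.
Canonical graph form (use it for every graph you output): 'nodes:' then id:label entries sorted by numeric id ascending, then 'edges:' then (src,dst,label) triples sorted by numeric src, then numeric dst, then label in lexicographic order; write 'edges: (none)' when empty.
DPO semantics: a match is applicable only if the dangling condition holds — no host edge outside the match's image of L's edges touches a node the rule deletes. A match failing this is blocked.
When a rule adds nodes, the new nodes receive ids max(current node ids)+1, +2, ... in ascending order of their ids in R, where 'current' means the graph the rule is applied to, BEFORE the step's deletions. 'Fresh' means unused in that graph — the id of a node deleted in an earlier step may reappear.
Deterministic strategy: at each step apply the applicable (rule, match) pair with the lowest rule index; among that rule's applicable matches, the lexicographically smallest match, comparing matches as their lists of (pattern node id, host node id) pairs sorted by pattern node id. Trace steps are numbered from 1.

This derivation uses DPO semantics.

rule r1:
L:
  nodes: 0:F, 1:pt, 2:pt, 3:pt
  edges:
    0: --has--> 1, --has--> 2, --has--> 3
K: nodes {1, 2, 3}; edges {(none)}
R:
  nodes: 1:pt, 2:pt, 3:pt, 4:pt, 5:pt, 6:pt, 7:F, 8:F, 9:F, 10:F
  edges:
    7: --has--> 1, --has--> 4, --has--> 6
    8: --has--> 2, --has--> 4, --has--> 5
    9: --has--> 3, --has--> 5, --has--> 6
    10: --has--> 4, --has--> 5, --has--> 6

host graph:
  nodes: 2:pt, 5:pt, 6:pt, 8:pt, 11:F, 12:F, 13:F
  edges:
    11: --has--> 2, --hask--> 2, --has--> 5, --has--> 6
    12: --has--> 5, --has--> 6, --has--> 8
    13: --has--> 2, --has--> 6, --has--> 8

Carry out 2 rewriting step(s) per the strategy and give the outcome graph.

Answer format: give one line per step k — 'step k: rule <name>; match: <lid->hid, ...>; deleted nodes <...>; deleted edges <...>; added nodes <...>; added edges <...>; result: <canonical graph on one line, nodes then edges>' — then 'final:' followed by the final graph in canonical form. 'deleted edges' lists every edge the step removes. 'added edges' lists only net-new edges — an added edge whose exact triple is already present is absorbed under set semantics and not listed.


step 1: rule r1; match: 0->12, 1->5, 2->6, 3->8; deleted nodes 12; deleted edges (12,5,has); (12,6,has); (12,8,has); added nodes 14, 15, 16, 17, 18, 19, 20; added edges (17,5,has); (17,14,has); (17,16,has); (18,6,has); (18,14,has); (18,15,has); (19,8,has); (19,15,has); (19,16,has); (20,14,has); (20,15,has); (20,16,has); result: nodes: 2:pt, 5:pt, 6:pt, 8:pt, 11:F, 13:F, 14:pt, 15:pt, 16:pt, 17:F, 18:F, 19:F, 20:F edges: (11,2,has); (11,2,hask); (11,5,has); (11,6,has); (13,2,has); (13,6,has); (13,8,has); (17,5,has); (17,14,has); (17,16,has); (18,6,has); (18,14,has); (18,15,has); (19,8,has); (19,15,has); (19,16,has); (20,14,has); (20,15,has); (20,16,has)
step 2: rule r1; match: 0->13, 1->2, 2->6, 3->8; deleted nodes 13; deleted edges (13,2,has); (13,6,has); (13,8,has); added nodes 21, 22, 23, 24, 25, 26, 27; added edges (24,2,has); (24,21,has); (24,23,has); (25,6,has); (25,21,has); (25,22,has); (26,8,has); (26,22,has); (26,23,has); (27,21,has); (27,22,has); (27,23,has); result: nodes: 2:pt, 5:pt, 6:pt, 8:pt, 11:F, 14:pt, 15:pt, 16:pt, 17:F, 18:F, 19:F, 20:F, 21:pt, 22:pt, 23:pt, 24:F, 25:F, 26:F, 27:F edges: (11,2,has); (11,2,hask); (11,5,has); (11,6,has); (17,5,has); (17,14,has); (17,16,has); (18,6,has); (18,14,has); (18,15,has); (19,8,has); (19,15,has); (19,16,has); (20,14,has); (20,15,has); (20,16,has); (24,2,has); (24,21,has); (24,23,has); (25,6,has); (25,21,has); (25,22,has); (26,8,has); (26,22,has); (26,23,has); (27,21,has); (27,22,has); (27,23,has)
final:
nodes: 2:pt, 5:pt, 6:pt, 8:pt, 11:F, 14:pt, 15:pt, 16:pt, 17:F, 18:F, 19:F, 20:F, 21:pt, 22:pt, 23:pt, 24:F, 25:F, 26:F, 27:F
edges: (11,2,has); (11,2,hask); (11,5,has); (11,6,has); (17,5,has); (17,14,has); (17,16,has); (18,6,has); (18,14,has); (18,15,has); (19,8,has); (19,15,has); (19,16,has); (20,14,has); (20,15,has); (20,16,has); (24,2,has); (24,21,has); (24,23,has); (25,6,has); (25,21,has); (25,22,has); (26,8,has); (26,22,has); (26,23,has); (27,21,has); (27,22,has); (27,23,has)


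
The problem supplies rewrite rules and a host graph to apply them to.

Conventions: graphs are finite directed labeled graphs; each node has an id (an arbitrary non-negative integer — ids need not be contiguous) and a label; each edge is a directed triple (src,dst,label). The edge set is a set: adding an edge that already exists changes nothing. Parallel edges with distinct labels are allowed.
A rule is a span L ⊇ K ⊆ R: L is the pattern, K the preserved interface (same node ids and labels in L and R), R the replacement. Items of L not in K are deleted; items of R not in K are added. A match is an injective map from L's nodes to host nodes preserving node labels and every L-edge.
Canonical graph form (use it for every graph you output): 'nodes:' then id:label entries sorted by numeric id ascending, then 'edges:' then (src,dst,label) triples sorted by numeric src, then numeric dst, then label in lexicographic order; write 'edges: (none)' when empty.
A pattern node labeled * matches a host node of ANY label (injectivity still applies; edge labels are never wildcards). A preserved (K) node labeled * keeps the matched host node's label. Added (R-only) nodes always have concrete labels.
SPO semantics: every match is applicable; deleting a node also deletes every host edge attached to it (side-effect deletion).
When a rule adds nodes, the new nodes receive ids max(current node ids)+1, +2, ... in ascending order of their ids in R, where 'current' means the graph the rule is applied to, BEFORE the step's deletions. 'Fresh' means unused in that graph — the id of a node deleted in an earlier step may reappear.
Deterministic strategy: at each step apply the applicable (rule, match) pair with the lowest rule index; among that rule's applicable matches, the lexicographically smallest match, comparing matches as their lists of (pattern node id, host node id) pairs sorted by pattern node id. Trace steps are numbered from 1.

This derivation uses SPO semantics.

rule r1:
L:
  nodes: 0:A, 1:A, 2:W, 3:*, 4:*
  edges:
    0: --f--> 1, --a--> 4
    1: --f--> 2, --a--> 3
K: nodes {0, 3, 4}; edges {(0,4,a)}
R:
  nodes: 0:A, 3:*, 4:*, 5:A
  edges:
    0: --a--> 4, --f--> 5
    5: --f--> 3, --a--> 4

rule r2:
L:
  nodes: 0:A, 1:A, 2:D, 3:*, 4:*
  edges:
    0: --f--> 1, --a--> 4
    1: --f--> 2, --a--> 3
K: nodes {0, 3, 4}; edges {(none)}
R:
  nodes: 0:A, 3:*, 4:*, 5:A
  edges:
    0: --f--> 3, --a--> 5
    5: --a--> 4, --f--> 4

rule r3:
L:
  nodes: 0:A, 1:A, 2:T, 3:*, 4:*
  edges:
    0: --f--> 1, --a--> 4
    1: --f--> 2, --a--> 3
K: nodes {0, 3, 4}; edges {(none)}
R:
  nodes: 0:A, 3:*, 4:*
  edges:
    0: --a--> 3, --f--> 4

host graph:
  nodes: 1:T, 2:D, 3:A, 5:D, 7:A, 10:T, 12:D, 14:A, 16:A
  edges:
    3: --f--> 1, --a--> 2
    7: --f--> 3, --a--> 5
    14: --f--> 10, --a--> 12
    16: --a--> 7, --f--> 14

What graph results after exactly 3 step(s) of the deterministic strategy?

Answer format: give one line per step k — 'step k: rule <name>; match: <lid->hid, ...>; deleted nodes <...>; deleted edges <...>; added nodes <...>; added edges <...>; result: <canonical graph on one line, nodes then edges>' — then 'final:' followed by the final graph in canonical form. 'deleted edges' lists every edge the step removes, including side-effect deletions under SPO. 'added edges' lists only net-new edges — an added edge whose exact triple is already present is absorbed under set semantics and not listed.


step 1: rule r3; match: 0->7, 1->3, 2->1, 3->2, 4->5; deleted nodes 1, 3; deleted edges (3,1,f); (3,2,a); (7,3,f); (7,5,a); added nodes (none); added edges (7,2,a); (7,5,f); result: nodes: 2:D, 5:D, 7:A, 10:T, 12:D, 14:A, 16:A edges: (7,2,a); (7,5,f); (14,10,f); (14,12,a); (16,7,a); (16,14,f)
step 2: rule r3; match: 0->16, 1->14, 2->10, 3->12, 4->7; deleted nodes 10, 14; deleted edges (14,10,f); (14,12,a); (16,7,a); (16,14,f); added nodes (none); added edges (16,7,f); (16,12,a); result: nodes: 2:D, 5:D, 7:A, 12:D, 16:A edges: (7,2,a); (7,5,f); (16,7,f); (16,12,a)
step 3: rule r2; match: 0->16, 1->7, 2->5, 3->2, 4->12; deleted nodes 5, 7; deleted edges (7,2,a); (7,5,f); (16,7,f); (16,12,a); added nodes 17; added edges (16,2,f); (16,17,a); (17,12,a); (17,12,f); result: nodes: 2:D, 12:D, 16:A, 17:A edges: (16,2,f); (16,17,a); (17,12,a); (17,12,f)
final:
nodes: 2:D, 12:D, 16:A, 17:A
edges: (16,2,f); (16,17,a); (17,12,a); (17,12,f)


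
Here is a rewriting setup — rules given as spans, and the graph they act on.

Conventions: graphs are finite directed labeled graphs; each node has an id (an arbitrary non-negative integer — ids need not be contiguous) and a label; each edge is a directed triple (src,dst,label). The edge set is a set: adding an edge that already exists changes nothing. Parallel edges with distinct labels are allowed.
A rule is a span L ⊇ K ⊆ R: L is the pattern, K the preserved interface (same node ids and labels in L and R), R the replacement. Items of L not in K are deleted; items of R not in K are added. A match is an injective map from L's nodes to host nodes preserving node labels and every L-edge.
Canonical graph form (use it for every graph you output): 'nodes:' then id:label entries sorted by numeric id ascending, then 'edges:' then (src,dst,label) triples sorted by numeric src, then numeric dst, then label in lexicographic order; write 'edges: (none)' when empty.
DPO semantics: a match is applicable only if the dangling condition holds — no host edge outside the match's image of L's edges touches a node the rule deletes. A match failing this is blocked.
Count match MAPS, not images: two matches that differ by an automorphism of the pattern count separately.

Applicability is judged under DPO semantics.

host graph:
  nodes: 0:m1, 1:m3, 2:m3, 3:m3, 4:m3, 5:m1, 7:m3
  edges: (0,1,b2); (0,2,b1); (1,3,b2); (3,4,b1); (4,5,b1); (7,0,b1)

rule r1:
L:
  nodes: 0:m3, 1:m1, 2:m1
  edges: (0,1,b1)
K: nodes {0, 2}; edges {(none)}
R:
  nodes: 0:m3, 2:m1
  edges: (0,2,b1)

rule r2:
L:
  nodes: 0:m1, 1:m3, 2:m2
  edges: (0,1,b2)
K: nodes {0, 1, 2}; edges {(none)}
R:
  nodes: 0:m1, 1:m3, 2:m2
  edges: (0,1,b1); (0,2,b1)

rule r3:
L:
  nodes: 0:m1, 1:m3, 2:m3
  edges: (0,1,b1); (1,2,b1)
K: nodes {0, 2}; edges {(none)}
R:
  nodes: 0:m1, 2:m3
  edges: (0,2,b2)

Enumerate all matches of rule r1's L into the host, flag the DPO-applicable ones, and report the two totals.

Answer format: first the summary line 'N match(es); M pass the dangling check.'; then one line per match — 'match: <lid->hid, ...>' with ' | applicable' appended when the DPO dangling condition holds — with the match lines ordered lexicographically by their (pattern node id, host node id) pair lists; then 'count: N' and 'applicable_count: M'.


2 match(es); 1 pass the dangling check.
match: 0->4, 1->5, 2->0 | applicable
match: 0->7, 1->0, 2->5
count: 2
applicable_count: 1


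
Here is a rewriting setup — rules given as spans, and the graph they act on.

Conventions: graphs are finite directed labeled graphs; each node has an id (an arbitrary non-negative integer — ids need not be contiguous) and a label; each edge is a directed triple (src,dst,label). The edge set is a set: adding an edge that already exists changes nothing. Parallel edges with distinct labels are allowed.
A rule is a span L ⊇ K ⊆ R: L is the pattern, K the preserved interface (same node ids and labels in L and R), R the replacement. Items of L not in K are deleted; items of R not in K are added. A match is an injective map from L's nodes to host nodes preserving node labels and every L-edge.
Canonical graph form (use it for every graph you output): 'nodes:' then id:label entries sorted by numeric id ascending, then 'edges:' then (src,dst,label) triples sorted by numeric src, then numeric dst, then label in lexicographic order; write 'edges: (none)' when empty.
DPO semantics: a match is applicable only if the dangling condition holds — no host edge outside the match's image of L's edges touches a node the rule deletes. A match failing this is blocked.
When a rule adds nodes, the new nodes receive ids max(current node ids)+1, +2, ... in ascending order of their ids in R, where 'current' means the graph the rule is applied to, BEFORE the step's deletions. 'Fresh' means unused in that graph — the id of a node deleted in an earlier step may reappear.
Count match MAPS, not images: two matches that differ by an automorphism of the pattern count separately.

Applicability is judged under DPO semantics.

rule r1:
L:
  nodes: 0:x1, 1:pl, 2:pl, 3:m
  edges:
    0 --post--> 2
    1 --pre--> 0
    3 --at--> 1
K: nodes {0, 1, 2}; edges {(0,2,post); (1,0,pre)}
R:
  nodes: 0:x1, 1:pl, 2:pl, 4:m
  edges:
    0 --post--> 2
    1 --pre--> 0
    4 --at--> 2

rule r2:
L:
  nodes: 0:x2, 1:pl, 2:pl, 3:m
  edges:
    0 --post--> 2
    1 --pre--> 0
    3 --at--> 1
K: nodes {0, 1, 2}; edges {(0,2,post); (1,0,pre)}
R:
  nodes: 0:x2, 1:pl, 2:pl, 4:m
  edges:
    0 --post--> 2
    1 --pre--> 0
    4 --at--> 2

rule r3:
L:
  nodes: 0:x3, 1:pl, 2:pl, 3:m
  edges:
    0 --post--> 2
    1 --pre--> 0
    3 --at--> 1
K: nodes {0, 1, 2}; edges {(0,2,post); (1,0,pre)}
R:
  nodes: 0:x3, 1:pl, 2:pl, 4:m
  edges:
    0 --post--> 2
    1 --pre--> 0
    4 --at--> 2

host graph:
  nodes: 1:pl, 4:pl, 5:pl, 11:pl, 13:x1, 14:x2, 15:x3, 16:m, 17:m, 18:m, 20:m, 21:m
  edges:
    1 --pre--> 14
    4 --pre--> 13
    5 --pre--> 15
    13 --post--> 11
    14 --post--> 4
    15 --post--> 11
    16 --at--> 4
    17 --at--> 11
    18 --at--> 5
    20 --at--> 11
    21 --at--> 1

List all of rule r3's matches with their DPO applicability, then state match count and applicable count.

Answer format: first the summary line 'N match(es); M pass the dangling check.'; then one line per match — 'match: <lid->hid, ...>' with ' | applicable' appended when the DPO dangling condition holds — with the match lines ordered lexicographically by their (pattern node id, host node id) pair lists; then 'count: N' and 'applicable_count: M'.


1 match(es); 1 pass the dangling check.
match: 0->15, 1->5, 2->11, 3->18 | applicable
count: 1
applicable_count: 1


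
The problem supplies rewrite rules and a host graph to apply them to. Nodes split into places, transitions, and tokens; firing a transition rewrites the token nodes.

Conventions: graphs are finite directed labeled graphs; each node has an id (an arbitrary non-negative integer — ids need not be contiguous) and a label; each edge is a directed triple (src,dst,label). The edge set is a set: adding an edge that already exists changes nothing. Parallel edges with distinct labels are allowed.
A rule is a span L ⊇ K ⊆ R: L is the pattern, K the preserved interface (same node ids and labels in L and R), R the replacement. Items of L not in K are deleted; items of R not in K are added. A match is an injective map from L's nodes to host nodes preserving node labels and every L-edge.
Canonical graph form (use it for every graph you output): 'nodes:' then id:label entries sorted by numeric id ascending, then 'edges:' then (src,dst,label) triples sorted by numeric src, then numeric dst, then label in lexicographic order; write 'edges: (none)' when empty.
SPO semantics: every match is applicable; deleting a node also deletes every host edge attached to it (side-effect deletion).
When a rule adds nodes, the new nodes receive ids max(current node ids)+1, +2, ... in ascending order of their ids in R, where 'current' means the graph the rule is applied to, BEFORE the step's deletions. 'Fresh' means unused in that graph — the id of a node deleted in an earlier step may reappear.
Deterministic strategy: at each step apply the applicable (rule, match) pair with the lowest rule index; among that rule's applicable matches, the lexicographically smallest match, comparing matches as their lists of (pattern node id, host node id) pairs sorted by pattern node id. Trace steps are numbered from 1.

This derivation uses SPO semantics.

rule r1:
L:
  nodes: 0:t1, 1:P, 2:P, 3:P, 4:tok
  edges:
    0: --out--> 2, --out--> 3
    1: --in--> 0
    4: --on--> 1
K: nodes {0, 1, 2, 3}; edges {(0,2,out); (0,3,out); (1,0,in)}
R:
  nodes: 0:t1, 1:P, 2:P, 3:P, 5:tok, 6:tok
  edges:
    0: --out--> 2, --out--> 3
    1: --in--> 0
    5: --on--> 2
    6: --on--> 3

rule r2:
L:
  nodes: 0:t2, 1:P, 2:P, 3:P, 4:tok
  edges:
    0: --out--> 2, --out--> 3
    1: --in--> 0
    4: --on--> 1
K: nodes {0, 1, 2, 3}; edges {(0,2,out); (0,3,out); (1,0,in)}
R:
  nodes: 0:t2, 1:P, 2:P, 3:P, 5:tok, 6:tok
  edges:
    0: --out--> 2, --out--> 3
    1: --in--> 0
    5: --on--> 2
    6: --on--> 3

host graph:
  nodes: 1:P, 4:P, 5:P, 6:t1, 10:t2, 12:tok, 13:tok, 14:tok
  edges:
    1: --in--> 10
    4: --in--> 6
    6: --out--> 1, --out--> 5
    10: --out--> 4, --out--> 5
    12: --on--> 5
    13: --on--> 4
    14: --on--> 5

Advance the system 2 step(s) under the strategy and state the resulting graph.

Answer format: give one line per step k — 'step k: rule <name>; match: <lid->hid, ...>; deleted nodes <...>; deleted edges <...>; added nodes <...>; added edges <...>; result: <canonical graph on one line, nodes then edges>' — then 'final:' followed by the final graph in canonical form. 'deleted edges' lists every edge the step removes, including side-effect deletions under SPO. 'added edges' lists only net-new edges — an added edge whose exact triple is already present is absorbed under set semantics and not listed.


step 1: rule r1; match: 0->6, 1->4, 2->1, 3->5, 4->13; deleted nodes 13; deleted edges (13,4,on); added nodes 15, 16; added edges (15,1,on); (16,5,on); result: nodes: 1:P, 4:P, 5:P, 6:t1, 10:t2, 12:tok, 14:tok, 15:tok, 16:tok edges: (1,10,in); (4,6,in); (6,1,out); (6,5,out); (10,4,out); (10,5,out); (12,5,on); (14,5,on); (15,1,on); (16,5,on)
step 2: rule r2; match: 0->10, 1->1, 2->4, 3->5, 4->15; deleted nodes 15; deleted edges (15,1,on); added nodes 17, 18; added edges (17,4,on); (18,5,on); result: nodes: 1:P, 4:P, 5:P, 6:t1, 10:t2, 12:tok, 14:tok, 16:tok, 17:tok, 18:tok edges: (1,10,in); (4,6,in); (6,1,out); (6,5,out); (10,4,out); (10,5,out); (12,5,on); (14,5,on); (16,5,on); (17,4,on); (18,5,on)
final:
nodes: 1:P, 4:P, 5:P, 6:t1, 10:t2, 12:tok, 14:tok, 16:tok, 17:tok, 18:tok
edges: (1,10,in); (4,6,in); (6,1,out); (6,5,out); (10,4,out); (10,5,out); (12,5,on); (14,5,on); (16,5,on); (17,4,on); (18,5,on)


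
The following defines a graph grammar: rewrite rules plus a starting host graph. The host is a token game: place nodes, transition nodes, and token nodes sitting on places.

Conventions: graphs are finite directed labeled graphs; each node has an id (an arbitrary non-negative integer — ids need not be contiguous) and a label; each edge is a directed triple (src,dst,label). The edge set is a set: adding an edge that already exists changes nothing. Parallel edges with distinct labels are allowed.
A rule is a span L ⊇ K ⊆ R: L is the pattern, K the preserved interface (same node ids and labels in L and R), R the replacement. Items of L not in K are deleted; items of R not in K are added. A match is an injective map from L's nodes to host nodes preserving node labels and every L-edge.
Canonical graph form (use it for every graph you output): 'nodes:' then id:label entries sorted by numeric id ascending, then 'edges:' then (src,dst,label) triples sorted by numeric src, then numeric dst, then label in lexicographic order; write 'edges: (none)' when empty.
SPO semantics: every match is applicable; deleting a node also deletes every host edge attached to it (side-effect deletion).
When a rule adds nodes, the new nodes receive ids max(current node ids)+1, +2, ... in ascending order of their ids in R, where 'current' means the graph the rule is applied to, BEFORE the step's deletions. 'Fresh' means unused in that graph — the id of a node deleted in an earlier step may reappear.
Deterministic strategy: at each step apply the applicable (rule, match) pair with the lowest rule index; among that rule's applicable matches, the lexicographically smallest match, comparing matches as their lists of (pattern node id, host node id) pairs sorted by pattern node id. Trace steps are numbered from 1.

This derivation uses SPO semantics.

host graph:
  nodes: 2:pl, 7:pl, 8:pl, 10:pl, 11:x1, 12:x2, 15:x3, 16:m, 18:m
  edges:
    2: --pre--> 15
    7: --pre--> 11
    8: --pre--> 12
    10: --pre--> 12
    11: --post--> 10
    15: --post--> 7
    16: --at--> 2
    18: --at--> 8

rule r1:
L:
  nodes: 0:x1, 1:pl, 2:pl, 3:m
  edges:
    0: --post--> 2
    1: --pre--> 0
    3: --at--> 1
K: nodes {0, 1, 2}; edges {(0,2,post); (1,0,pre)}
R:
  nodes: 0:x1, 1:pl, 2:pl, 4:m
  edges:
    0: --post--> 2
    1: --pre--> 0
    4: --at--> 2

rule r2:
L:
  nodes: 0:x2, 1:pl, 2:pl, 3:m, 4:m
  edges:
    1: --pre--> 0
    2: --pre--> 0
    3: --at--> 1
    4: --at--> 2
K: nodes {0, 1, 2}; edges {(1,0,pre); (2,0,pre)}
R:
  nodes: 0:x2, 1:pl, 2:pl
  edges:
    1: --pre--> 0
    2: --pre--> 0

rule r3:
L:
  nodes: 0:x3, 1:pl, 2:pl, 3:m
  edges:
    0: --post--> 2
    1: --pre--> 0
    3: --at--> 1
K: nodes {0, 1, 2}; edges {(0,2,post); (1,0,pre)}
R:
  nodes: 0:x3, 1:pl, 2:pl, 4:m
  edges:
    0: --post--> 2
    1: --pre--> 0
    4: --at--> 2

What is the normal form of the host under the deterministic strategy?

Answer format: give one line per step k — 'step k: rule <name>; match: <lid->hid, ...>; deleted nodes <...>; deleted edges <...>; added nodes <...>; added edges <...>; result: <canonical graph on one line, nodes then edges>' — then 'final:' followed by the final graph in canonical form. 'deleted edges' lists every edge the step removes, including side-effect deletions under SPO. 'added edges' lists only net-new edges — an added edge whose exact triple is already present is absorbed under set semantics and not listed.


step 1: rule r3; match: 0->15, 1->2, 2->7, 3->16; deleted nodes 16; deleted edges (16,2,at); added nodes 19; added edges (19,7,at); result: nodes: 2:pl, 7:pl, 8:pl, 10:pl, 11:x1, 12:x2, 15:x3, 18:m, 19:m edges: (2,15,pre); (7,11,pre); (8,12,pre); (10,12,pre); (11,10,post); (15,7,post); (18,8,at); (19,7,at)
step 2: rule r1; match: 0->11, 1->7, 2->10, 3->19; deleted nodes 19; deleted edges (19,7,at); added nodes 20; added edges (20,10,at); result: nodes: 2:pl, 7:pl, 8:pl, 10:pl, 11:x1, 12:x2, 15:x3, 18:m, 20:m edges: (2,15,pre); (7,11,pre); (8,12,pre); (10,12,pre); (11,10,post); (15,7,post); (18,8,at); (20,10,at)
step 3: rule r2; match: 0->12, 1->8, 2->10, 3->18, 4->20; deleted nodes 18, 20; deleted edges (18,8,at); (20,10,at); added nodes (none); added edges (none); result: nodes: 2:pl, 7:pl, 8:pl, 10:pl, 11:x1, 12:x2, 15:x3 edges: (2,15,pre); (7,11,pre); (8,12,pre); (10,12,pre); (11,10,post); (15,7,post)
final:
nodes: 2:pl, 7:pl, 8:pl, 10:pl, 11:x1, 12:x2, 15:x3
edges: (2,15,pre); (7,11,pre); (8,12,pre); (10,12,pre); (11,10,post); (15,7,post)


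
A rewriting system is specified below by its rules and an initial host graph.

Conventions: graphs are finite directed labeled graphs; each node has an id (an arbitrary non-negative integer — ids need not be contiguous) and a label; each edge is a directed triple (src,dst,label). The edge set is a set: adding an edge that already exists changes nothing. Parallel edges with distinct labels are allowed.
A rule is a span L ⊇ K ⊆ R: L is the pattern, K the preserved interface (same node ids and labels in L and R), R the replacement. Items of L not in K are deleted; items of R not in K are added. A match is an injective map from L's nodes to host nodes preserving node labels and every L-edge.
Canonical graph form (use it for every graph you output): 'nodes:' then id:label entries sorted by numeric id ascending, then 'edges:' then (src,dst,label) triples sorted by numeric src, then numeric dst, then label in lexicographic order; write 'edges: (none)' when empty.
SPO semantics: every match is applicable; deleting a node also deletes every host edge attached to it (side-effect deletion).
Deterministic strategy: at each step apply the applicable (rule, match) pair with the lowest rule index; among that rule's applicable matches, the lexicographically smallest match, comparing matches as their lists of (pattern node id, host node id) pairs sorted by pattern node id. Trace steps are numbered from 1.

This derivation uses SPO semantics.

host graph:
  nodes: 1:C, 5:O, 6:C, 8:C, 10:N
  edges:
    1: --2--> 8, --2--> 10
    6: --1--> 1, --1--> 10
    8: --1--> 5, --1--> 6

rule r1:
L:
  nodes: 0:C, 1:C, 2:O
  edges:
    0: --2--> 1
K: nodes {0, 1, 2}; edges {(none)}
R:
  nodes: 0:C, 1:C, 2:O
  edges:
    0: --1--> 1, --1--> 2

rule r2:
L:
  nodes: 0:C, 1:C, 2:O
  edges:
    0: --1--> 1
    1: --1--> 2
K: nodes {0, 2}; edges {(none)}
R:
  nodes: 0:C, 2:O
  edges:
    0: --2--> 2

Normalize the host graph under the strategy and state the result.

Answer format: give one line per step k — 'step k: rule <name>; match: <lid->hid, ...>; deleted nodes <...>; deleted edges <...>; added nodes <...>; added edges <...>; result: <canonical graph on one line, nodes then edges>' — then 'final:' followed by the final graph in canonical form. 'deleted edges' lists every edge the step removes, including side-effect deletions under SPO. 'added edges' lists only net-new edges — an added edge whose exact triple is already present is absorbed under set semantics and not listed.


step 1: rule r1; match: 0->1, 1->8, 2->5; deleted nodes (none); deleted edges (1,8,2); added nodes (none); added edges (1,5,1); (1,8,1); result: nodes: 1:C, 5:O, 6:C, 8:C, 10:N edges: (1,5,1); (1,8,1); (1,10,2); (6,1,1); (6,10,1); (8,5,1); (8,6,1)
step 2: rule r2; match: 0->1, 1->8, 2->5; deleted nodes 8; deleted edges (1,8,1); (8,5,1); (8,6,1); added nodes (none); added edges (1,5,2); result: nodes: 1:C, 5:O, 6:C, 10:N edges: (1,5,1); (1,5,2); (1,10,2); (6,1,1); (6,10,1)
step 3: rule r2; match: 0->6, 1->1, 2->5; deleted nodes 1; deleted edges (1,5,1); (1,5,2); (1,10,2); (6,1,1); added nodes (none); added edges (6,5,2); result: nodes: 5:O, 6:C, 10:N edges: (6,5,2); (6,10,1)
final:
nodes: 5:O, 6:C, 10:N
edges: (6,5,2); (6,10,1)


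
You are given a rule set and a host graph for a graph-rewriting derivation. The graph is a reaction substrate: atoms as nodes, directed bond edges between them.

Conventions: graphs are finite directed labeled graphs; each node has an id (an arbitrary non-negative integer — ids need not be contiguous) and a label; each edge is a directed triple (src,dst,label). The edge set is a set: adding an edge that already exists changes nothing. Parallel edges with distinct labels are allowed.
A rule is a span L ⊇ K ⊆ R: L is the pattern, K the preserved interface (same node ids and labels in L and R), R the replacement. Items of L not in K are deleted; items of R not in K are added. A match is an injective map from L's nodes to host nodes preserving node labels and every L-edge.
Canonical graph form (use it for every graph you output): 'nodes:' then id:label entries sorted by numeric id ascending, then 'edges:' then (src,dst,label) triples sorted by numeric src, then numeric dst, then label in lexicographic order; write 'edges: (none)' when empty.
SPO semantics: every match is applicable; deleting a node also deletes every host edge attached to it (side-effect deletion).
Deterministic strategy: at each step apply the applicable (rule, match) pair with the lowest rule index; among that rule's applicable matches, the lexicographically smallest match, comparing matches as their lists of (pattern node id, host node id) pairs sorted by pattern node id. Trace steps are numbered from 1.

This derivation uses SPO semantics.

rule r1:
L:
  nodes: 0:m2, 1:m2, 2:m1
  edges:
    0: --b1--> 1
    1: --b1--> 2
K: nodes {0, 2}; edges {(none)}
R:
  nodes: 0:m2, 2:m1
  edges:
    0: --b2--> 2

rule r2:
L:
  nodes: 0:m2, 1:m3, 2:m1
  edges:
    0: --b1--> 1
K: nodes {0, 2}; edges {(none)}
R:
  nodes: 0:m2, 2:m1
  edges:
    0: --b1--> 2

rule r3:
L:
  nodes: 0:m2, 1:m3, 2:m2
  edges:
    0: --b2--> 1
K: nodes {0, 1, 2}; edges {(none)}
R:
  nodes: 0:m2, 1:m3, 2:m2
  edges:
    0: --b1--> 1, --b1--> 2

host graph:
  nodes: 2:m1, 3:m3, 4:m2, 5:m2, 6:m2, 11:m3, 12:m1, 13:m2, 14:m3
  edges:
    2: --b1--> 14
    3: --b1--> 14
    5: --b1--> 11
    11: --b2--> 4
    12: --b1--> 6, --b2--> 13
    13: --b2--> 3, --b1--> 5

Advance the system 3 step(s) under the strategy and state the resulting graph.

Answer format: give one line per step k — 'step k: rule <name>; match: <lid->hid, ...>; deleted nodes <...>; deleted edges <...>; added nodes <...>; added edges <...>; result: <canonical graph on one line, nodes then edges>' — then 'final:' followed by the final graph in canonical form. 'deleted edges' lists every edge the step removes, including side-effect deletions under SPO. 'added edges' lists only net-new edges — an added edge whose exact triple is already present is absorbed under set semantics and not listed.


step 1: rule r2; match: 0->5, 1->11, 2->2; deleted nodes 11; deleted edges (5,11,b1); (11,4,b2); added nodes (none); added edges (5,2,b1); result: nodes: 2:m1, 3:m3, 4:m2, 5:m2, 6:m2, 12:m1, 13:m2, 14:m3 edges: (2,14,b1); (3,14,b1); (5,2,b1); (12,6,b1); (12,13,b2); (13,3,b2); (13,5,b1)
step 2: rule r1; match: 0->13, 1->5, 2->2; deleted nodes 5; deleted edges (5,2,b1); (13,5,b1); added nodes (none); added edges (13,2,b2); result: nodes: 2:m1, 3:m3, 4:m2, 6:m2, 12:m1, 13:m2, 14:m3 edges: (2,14,b1); (3,14,b1); (12,6,b1); (12,13,b2); (13,2,b2); (13,3,b2)
step 3: rule r3; match: 0->13, 1->3, 2->4; deleted nodes (none); deleted edges (13,3,b2); added nodes (none); added edges (13,3,b1); (13,4,b1); result: nodes: 2:m1, 3:m3, 4:m2, 6:m2, 12:m1, 13:m2, 14:m3 edges: (2,14,b1); (3,14,b1); (12,6,b1); (12,13,b2); (13,2,b2); (13,3,b1); (13,4,b1)
final:
nodes: 2:m1, 3:m3, 4:m2, 6:m2, 12:m1, 13:m2, 14:m3
edges: (2,14,b1); (3,14,b1); (12,6,b1); (12,13,b2); (13,2,b2); (13,3,b1); (13,4,b1)
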